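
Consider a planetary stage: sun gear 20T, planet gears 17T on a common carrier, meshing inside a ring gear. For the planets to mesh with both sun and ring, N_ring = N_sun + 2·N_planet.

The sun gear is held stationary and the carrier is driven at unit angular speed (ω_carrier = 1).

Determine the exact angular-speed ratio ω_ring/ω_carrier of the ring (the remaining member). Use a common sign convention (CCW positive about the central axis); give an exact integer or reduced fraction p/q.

N_ring = 20 + 2·17 = 54
20(ω_s−ω_c) = −54(ω_r−ω_c),  ω_s=0, ω_c=1
ω_r = 1 − (20/54)(0−1) = 37/27
ω_r/ω_c = 37/27

37/27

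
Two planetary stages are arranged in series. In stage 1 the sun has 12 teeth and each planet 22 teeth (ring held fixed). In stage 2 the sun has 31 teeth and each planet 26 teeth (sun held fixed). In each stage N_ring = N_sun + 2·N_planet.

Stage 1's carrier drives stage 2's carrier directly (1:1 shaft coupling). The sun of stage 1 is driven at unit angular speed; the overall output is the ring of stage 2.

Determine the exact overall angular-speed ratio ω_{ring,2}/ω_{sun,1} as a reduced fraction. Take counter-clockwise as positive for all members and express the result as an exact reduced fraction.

Stage 1: N_ring = 12 + 2·22 = 56
Stage 1: 12(ω_s−ω_c) = −56(ω_r−ω_c),  ω_r=0, ω_s=1
Stage 1: 12(1−ω_c) = −56(0−ω_c)  ⇒  68ω_c = 12  ⇒  ω_c = 3/17
  ⇒ ω_c¹/ω_s¹ = 3/17
Stage 2: N_ring = 31 + 2·26 = 83
Stage 2: 31(ω_s−ω_c) = −83(ω_r−ω_c),  ω_s=0, ω_c=1
Stage 2: ω_r = 1 − (31/83)(0−1) = 114/83
  ⇒ ω_r²/ω_c² = 114/83
Coupling ω_c² = ω_c¹ ⇒ overall = 3/17 × 114/83 = 342/1411

342/1411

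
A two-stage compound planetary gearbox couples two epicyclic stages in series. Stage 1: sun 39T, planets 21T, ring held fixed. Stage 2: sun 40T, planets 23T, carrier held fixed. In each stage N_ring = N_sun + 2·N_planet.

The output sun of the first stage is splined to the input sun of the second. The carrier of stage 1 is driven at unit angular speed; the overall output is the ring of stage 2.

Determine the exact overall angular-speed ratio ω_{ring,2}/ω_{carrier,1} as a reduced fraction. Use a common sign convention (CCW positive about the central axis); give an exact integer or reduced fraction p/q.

-800/559

Stage 1: N_ring = 39 + 2·21 = 81
Stage 1: 39(ω_s−ω_c) = −81(ω_r−ω_c),  ω_r=0, ω_c=1
Stage 1: ω_s = 1 − (81/39)(0−1) = 40/13
  ⇒ ω_s¹/ω_c¹ = 40/13
Stage 2: N_ring = 40 + 2·23 = 86
Stage 2: 40(ω_s−ω_c) = −86(ω_r−ω_c),  ω_c=0, ω_s=1
Stage 2: ω_r = 0 − (40/86)(1−0) = -20/43
  ⇒ ω_r²/ω_s² = -20/43
Coupling ω_s² = ω_s¹ ⇒ overall = 40/13 × -20/43 = -800/559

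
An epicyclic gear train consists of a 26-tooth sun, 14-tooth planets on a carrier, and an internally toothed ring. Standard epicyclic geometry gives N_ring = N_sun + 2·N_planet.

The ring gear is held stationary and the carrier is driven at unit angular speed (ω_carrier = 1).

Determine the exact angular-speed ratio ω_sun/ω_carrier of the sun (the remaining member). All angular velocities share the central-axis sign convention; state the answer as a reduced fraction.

40/13

N_ring = 26 + 2·14 = 54
26(ω_s−ω_c) = −54(ω_r−ω_c),  ω_r=0, ω_c=1
ω_s = 1 − (54/26)(0−1) = 40/13
ω_s/ω_c = 40/13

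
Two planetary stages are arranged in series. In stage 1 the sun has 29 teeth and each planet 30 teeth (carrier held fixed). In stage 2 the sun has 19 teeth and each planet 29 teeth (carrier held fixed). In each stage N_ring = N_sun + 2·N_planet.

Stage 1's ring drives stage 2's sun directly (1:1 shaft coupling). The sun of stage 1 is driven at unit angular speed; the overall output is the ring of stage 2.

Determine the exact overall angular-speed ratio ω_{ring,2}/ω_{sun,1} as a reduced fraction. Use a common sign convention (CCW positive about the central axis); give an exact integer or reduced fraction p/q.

Stage 1: N_ring = 29 + 2·30 = 89
Stage 1: 29(ω_s−ω_c) = −89(ω_r−ω_c),  ω_c=0, ω_s=1
Stage 1: ω_r = 0 − (29/89)(1−0) = -29/89
  ⇒ ω_r¹/ω_s¹ = -29/89
Stage 2: N_ring = 19 + 2·29 = 77
Stage 2: 19(ω_s−ω_c) = −77(ω_r−ω_c),  ω_c=0, ω_s=1
Stage 2: ω_r = 0 − (19/77)(1−0) = -19/77
  ⇒ ω_r²/ω_s² = -19/77
Coupling ω_s² = ω_r¹ ⇒ overall = -29/89 × -19/77 = 551/6853

551/6853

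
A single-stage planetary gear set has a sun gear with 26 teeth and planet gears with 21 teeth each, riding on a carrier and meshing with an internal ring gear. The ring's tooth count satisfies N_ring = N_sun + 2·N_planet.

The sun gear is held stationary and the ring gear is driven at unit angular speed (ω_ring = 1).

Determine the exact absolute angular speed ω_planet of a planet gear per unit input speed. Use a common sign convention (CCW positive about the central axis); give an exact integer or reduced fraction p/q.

34/21

N_ring = 26 + 2·21 = 68
26(ω_s−ω_c) = −68(ω_r−ω_c),  ω_s=0, ω_r=1
26(0−ω_c) = −68(1−ω_c)  ⇒  94ω_c = 68  ⇒  ω_c = 34/47
sun–planet: 26·(0−34/47) = −21·(ω_p−ω_c)  ⇒  ω_p−ω_c = −(26/21)·(-34/47) = 884/987
ω_p = 34/47 + 884/987 = 34/21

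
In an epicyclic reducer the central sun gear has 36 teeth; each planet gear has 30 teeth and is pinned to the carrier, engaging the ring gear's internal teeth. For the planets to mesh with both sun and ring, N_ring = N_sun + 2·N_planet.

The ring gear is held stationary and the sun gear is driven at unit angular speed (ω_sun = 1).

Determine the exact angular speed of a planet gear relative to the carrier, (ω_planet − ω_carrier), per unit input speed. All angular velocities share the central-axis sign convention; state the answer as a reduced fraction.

-48/55

N_ring = 36 + 2·30 = 96
36(ω_s−ω_c) = −96(ω_r−ω_c),  ω_r=0, ω_s=1
36(1−ω_c) = −96(0−ω_c)  ⇒  132ω_c = 36  ⇒  ω_c = 3/11
sun–planet: 36·(1−3/11) = −30·(ω_p−ω_c)  ⇒  ω_p−ω_c = −(36/30)·(8/11) = -48/55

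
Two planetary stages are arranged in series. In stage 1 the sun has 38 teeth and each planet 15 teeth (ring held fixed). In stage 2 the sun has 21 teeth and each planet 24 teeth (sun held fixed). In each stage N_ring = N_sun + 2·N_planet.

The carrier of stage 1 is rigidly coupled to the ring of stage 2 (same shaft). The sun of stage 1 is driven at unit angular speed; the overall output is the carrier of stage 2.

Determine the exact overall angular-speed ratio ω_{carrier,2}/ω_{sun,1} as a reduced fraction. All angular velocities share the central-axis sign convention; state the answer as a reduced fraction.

437/1590

Stage 1: N_ring = 38 + 2·15 = 68
Stage 1: 38(ω_s−ω_c) = −68(ω_r−ω_c),  ω_r=0, ω_s=1
Stage 1: 38(1−ω_c) = −68(0−ω_c)  ⇒  106ω_c = 38  ⇒  ω_c = 19/53
  ⇒ ω_c¹/ω_s¹ = 19/53
Stage 2: N_ring = 21 + 2·24 = 69
Stage 2: 21(ω_s−ω_c) = −69(ω_r−ω_c),  ω_s=0, ω_r=1
Stage 2: 21(0−ω_c) = −69(1−ω_c)  ⇒  90ω_c = 69  ⇒  ω_c = 23/30
  ⇒ ω_c²/ω_r² = 23/30
Coupling ω_r² = ω_c¹ ⇒ overall = 19/53 × 23/30 = 437/1590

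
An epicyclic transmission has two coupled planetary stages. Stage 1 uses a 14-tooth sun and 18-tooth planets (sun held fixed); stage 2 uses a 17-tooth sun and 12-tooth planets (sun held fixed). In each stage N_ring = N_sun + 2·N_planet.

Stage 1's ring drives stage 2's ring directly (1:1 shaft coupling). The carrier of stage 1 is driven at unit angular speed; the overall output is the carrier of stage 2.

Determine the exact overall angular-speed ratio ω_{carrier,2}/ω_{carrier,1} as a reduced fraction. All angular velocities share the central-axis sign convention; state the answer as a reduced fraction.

Stage 1: N_ring = 14 + 2·18 = 50
Stage 1: 14(ω_s−ω_c) = −50(ω_r−ω_c),  ω_s=0, ω_c=1
Stage 1: ω_r = 1 − (14/50)(0−1) = 32/25
  ⇒ ω_r¹/ω_c¹ = 32/25
Stage 2: N_ring = 17 + 2·12 = 41
Stage 2: 17(ω_s−ω_c) = −41(ω_r−ω_c),  ω_s=0, ω_r=1
Stage 2: 17(0−ω_c) = −41(1−ω_c)  ⇒  58ω_c = 41  ⇒  ω_c = 41/58
  ⇒ ω_c²/ω_r² = 41/58
Coupling ω_r² = ω_r¹ ⇒ overall = 32/25 × 41/58 = 656/725

656/725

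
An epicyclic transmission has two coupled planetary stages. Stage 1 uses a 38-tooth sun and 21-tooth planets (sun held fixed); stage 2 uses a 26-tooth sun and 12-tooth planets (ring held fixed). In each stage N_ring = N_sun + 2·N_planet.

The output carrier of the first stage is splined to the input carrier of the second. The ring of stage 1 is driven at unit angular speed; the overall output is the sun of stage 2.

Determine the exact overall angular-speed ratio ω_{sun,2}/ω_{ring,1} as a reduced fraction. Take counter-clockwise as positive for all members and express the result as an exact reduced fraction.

Stage 1: N_ring = 38 + 2·21 = 80
Stage 1: 38(ω_s−ω_c) = −80(ω_r−ω_c),  ω_s=0, ω_r=1
Stage 1: 38(0−ω_c) = −80(1−ω_c)  ⇒  118ω_c = 80  ⇒  ω_c = 40/59
  ⇒ ω_c¹/ω_r¹ = 40/59
Stage 2: N_ring = 26 + 2·12 = 50
Stage 2: 26(ω_s−ω_c) = −50(ω_r−ω_c),  ω_r=0, ω_c=1
Stage 2: ω_s = 1 − (50/26)(0−1) = 38/13
  ⇒ ω_s²/ω_c² = 38/13
Coupling ω_c² = ω_c¹ ⇒ overall = 40/59 × 38/13 = 1520/767

1520/767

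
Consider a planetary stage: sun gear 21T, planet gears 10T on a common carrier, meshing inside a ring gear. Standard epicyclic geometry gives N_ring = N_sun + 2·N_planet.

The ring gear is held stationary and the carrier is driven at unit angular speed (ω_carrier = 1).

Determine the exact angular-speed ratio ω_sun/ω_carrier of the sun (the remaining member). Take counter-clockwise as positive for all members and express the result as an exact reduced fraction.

62/21

N_ring = 21 + 2·10 = 41
21(ω_s−ω_c) = −41(ω_r−ω_c),  ω_r=0, ω_c=1
ω_s = 1 − (41/21)(0−1) = 62/21
ω_s/ω_c = 62/21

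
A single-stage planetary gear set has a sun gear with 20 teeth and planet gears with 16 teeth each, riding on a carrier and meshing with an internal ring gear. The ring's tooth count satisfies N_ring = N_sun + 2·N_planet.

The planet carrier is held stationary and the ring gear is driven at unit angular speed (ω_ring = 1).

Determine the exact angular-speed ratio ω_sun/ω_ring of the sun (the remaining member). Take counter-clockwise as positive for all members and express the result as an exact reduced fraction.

-13/5

N_ring = 20 + 2·16 = 52
20(ω_s−ω_c) = −52(ω_r−ω_c),  ω_c=0, ω_r=1
ω_s = 0 − (52/20)(1−0) = -13/5
ω_s/ω_r = -13/5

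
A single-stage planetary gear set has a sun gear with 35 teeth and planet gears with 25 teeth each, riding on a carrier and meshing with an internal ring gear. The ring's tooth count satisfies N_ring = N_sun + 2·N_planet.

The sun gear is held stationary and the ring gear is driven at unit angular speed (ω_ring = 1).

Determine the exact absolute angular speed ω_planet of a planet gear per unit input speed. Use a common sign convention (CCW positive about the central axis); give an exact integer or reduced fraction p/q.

N_ring = 35 + 2·25 = 85
35(ω_s−ω_c) = −85(ω_r−ω_c),  ω_s=0, ω_r=1
35(0−ω_c) = −85(1−ω_c)  ⇒  120ω_c = 85  ⇒  ω_c = 17/24
sun–planet: 35·(0−17/24) = −25·(ω_p−ω_c)  ⇒  ω_p−ω_c = −(35/25)·(-17/24) = 119/120
ω_p = 17/24 + 119/120 = 17/10

17/10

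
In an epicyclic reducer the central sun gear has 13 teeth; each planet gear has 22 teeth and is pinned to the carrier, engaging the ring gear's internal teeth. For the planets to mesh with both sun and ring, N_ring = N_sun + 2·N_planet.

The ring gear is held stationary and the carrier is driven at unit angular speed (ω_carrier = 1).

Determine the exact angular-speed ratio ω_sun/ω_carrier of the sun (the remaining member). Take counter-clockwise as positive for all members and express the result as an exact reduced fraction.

70/13

N_ring = 13 + 2·22 = 57
13(ω_s−ω_c) = −57(ω_r−ω_c),  ω_r=0, ω_c=1
ω_s = 1 − (57/13)(0−1) = 70/13
ω_s/ω_c = 70/13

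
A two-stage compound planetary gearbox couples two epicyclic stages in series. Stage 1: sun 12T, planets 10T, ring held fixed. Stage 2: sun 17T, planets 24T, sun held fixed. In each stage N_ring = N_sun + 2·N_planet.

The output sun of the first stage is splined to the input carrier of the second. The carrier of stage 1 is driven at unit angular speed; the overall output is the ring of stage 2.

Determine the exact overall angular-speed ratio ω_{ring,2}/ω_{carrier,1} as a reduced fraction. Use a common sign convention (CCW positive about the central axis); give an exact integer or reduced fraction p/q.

902/195

Stage 1: N_ring = 12 + 2·10 = 32
Stage 1: 12(ω_s−ω_c) = −32(ω_r−ω_c),  ω_r=0, ω_c=1
Stage 1: ω_s = 1 − (32/12)(0−1) = 11/3
  ⇒ ω_s¹/ω_c¹ = 11/3
Stage 2: N_ring = 17 + 2·24 = 65
Stage 2: 17(ω_s−ω_c) = −65(ω_r−ω_c),  ω_s=0, ω_c=1
Stage 2: ω_r = 1 − (17/65)(0−1) = 82/65
  ⇒ ω_r²/ω_c² = 82/65
Coupling ω_c² = ω_s¹ ⇒ overall = 11/3 × 82/65 = 902/195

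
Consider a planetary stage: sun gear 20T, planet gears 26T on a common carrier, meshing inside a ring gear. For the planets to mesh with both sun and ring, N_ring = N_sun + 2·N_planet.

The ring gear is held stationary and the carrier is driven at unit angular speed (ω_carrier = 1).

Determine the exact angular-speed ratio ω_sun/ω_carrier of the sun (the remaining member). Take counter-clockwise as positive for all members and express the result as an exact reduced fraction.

N_ring = 20 + 2·26 = 72
20(ω_s−ω_c) = −72(ω_r−ω_c),  ω_r=0, ω_c=1
ω_s = 1 − (72/20)(0−1) = 23/5
ω_s/ω_c = 23/5

23/5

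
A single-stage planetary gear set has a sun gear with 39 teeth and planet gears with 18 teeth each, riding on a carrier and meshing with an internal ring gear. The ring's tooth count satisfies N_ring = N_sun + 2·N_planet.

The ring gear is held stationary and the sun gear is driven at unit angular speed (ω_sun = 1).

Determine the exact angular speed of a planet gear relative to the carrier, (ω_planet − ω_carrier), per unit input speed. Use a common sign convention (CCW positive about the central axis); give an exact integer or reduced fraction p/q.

N_ring = 39 + 2·18 = 75
39(ω_s−ω_c) = −75(ω_r−ω_c),  ω_r=0, ω_s=1
39(1−ω_c) = −75(0−ω_c)  ⇒  114ω_c = 39  ⇒  ω_c = 13/38
sun–planet: 39·(1−13/38) = −18·(ω_p−ω_c)  ⇒  ω_p−ω_c = −(39/18)·(25/38) = -325/228

-325/228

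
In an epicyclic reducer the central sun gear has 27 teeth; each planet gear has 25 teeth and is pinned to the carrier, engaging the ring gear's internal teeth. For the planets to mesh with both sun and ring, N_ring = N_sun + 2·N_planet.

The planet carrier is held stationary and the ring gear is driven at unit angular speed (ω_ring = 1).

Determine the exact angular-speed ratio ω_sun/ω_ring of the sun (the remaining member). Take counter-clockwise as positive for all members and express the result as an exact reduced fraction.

-77/27

N_ring = 27 + 2·25 = 77
27(ω_s−ω_c) = −77(ω_r−ω_c),  ω_c=0, ω_r=1
ω_s = 0 − (77/27)(1−0) = -77/27
ω_s/ω_r = -77/27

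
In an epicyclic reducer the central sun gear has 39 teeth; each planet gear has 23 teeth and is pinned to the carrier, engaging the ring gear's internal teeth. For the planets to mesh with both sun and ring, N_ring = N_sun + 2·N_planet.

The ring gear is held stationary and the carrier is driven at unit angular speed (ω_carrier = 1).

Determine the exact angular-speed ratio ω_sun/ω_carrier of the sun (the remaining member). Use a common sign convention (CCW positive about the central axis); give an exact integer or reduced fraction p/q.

N_ring = 39 + 2·23 = 85
39(ω_s−ω_c) = −85(ω_r−ω_c),  ω_r=0, ω_c=1
ω_s = 1 − (85/39)(0−1) = 124/39
ω_s/ω_c = 124/39

124/39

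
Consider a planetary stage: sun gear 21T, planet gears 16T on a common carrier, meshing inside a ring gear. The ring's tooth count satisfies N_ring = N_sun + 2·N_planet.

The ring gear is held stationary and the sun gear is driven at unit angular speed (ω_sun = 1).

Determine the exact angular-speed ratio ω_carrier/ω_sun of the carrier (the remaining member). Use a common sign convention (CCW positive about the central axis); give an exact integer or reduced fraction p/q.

21/74

N_ring = 21 + 2·16 = 53
21(ω_s−ω_c) = −53(ω_r−ω_c),  ω_r=0, ω_s=1
21(1−ω_c) = −53(0−ω_c)  ⇒  74ω_c = 21  ⇒  ω_c = 21/74
ω_c/ω_s = 21/74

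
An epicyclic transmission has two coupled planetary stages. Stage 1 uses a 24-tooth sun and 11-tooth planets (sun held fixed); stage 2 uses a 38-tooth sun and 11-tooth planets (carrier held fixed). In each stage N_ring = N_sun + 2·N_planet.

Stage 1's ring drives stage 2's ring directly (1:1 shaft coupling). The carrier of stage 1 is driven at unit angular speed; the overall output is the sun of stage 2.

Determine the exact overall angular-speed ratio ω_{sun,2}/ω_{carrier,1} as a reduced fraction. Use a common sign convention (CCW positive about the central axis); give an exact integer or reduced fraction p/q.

Stage 1: N_ring = 24 + 2·11 = 46
Stage 1: 24(ω_s−ω_c) = −46(ω_r−ω_c),  ω_s=0, ω_c=1
Stage 1: ω_r = 1 − (24/46)(0−1) = 35/23
  ⇒ ω_r¹/ω_c¹ = 35/23
Stage 2: N_ring = 38 + 2·11 = 60
Stage 2: 38(ω_s−ω_c) = −60(ω_r−ω_c),  ω_c=0, ω_r=1
Stage 2: ω_s = 0 − (60/38)(1−0) = -30/19
  ⇒ ω_s²/ω_r² = -30/19
Coupling ω_r² = ω_r¹ ⇒ overall = 35/23 × -30/19 = -1050/437

-1050/437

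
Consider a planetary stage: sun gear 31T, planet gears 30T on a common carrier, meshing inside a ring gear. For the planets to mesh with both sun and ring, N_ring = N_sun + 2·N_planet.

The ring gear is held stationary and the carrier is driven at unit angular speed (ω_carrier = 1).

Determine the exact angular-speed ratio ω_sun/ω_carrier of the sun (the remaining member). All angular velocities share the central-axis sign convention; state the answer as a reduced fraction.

N_ring = 31 + 2·30 = 91
31(ω_s−ω_c) = −91(ω_r−ω_c),  ω_r=0, ω_c=1
ω_s = 1 − (91/31)(0−1) = 122/31
ω_s/ω_c = 122/31

122/31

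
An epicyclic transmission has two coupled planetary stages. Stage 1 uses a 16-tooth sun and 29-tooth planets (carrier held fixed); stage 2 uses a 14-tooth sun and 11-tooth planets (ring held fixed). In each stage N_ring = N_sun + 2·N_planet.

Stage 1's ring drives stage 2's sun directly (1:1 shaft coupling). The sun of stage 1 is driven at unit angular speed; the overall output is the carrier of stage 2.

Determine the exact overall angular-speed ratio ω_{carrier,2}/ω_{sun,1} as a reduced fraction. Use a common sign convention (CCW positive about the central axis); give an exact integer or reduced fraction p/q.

-56/925

Stage 1: N_ring = 16 + 2·29 = 74
Stage 1: 16(ω_s−ω_c) = −74(ω_r−ω_c),  ω_c=0, ω_s=1
Stage 1: ω_r = 0 − (16/74)(1−0) = -8/37
  ⇒ ω_r¹/ω_s¹ = -8/37
Stage 2: N_ring = 14 + 2·11 = 36
Stage 2: 14(ω_s−ω_c) = −36(ω_r−ω_c),  ω_r=0, ω_s=1
Stage 2: 14(1−ω_c) = −36(0−ω_c)  ⇒  50ω_c = 14  ⇒  ω_c = 7/25
  ⇒ ω_c²/ω_s² = 7/25
Coupling ω_s² = ω_r¹ ⇒ overall = -8/37 × 7/25 = -56/925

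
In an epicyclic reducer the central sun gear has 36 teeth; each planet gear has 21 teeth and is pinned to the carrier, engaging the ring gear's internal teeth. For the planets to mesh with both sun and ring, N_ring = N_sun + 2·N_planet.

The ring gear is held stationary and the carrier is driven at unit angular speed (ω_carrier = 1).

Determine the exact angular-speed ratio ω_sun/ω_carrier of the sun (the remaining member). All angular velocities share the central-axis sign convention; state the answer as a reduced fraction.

N_ring = 36 + 2·21 = 78
36(ω_s−ω_c) = −78(ω_r−ω_c),  ω_r=0, ω_c=1
ω_s = 1 − (78/36)(0−1) = 19/6
ω_s/ω_c = 19/6

19/6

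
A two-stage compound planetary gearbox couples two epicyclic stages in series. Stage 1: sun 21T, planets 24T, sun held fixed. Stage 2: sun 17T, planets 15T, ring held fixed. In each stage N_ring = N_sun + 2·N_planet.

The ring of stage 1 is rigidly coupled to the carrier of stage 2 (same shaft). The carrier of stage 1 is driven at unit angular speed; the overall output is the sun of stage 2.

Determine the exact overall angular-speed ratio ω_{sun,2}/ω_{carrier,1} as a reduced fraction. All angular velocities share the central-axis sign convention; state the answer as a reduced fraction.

Stage 1: N_ring = 21 + 2·24 = 69
Stage 1: 21(ω_s−ω_c) = −69(ω_r−ω_c),  ω_s=0, ω_c=1
Stage 1: ω_r = 1 − (21/69)(0−1) = 30/23
  ⇒ ω_r¹/ω_c¹ = 30/23
Stage 2: N_ring = 17 + 2·15 = 47
Stage 2: 17(ω_s−ω_c) = −47(ω_r−ω_c),  ω_r=0, ω_c=1
Stage 2: ω_s = 1 − (47/17)(0−1) = 64/17
  ⇒ ω_s²/ω_c² = 64/17
Coupling ω_c² = ω_r¹ ⇒ overall = 30/23 × 64/17 = 1920/391

1920/391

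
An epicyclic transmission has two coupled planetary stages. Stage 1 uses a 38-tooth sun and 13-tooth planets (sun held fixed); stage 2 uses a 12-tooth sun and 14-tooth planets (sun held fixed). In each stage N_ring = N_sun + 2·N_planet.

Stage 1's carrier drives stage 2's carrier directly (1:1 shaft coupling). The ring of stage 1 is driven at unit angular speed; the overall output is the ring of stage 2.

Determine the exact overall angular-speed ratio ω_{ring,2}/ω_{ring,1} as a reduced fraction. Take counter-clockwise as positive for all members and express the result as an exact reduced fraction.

Stage 1: N_ring = 38 + 2·13 = 64
Stage 1: 38(ω_s−ω_c) = −64(ω_r−ω_c),  ω_s=0, ω_r=1
Stage 1: 38(0−ω_c) = −64(1−ω_c)  ⇒  102ω_c = 64  ⇒  ω_c = 32/51
  ⇒ ω_c¹/ω_r¹ = 32/51
Stage 2: N_ring = 12 + 2·14 = 40
Stage 2: 12(ω_s−ω_c) = −40(ω_r−ω_c),  ω_s=0, ω_c=1
Stage 2: ω_r = 1 − (12/40)(0−1) = 13/10
  ⇒ ω_r²/ω_c² = 13/10
Coupling ω_c² = ω_c¹ ⇒ overall = 32/51 × 13/10 = 208/255

208/255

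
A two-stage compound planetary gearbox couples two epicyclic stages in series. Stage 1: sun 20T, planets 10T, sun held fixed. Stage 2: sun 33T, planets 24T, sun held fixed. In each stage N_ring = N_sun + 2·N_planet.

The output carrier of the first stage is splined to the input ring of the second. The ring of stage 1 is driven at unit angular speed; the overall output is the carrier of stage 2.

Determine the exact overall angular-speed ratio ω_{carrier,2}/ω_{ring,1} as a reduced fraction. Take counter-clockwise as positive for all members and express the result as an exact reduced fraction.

Stage 1: N_ring = 20 + 2·10 = 40
Stage 1: 20(ω_s−ω_c) = −40(ω_r−ω_c),  ω_s=0, ω_r=1
Stage 1: 20(0−ω_c) = −40(1−ω_c)  ⇒  60ω_c = 40  ⇒  ω_c = 2/3
  ⇒ ω_c¹/ω_r¹ = 2/3
Stage 2: N_ring = 33 + 2·24 = 81
Stage 2: 33(ω_s−ω_c) = −81(ω_r−ω_c),  ω_s=0, ω_r=1
Stage 2: 33(0−ω_c) = −81(1−ω_c)  ⇒  114ω_c = 81  ⇒  ω_c = 27/38
  ⇒ ω_c²/ω_r² = 27/38
Coupling ω_r² = ω_c¹ ⇒ overall = 2/3 × 27/38 = 9/19

9/19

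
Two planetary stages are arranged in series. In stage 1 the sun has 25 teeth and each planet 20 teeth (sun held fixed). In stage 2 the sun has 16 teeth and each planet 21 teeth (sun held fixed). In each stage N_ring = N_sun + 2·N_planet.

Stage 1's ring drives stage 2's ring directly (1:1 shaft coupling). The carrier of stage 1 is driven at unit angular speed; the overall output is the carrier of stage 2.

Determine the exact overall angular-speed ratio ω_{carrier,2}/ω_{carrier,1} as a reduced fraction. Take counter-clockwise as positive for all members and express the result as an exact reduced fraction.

Stage 1: N_ring = 25 + 2·20 = 65
Stage 1: 25(ω_s−ω_c) = −65(ω_r−ω_c),  ω_s=0, ω_c=1
Stage 1: ω_r = 1 − (25/65)(0−1) = 18/13
  ⇒ ω_r¹/ω_c¹ = 18/13
Stage 2: N_ring = 16 + 2·21 = 58
Stage 2: 16(ω_s−ω_c) = −58(ω_r−ω_c),  ω_s=0, ω_r=1
Stage 2: 16(0−ω_c) = −58(1−ω_c)  ⇒  74ω_c = 58  ⇒  ω_c = 29/37
  ⇒ ω_c²/ω_r² = 29/37
Coupling ω_r² = ω_r¹ ⇒ overall = 18/13 × 29/37 = 522/481

522/481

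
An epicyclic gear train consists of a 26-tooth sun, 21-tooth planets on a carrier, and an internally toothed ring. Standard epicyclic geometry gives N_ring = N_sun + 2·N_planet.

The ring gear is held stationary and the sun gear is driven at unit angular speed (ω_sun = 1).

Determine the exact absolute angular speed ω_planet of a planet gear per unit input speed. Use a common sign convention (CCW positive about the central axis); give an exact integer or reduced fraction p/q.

-13/21

N_ring = 26 + 2·21 = 68
26(ω_s−ω_c) = −68(ω_r−ω_c),  ω_r=0, ω_s=1
26(1−ω_c) = −68(0−ω_c)  ⇒  94ω_c = 26  ⇒  ω_c = 13/47
sun–planet: 26·(1−13/47) = −21·(ω_p−ω_c)  ⇒  ω_p−ω_c = −(26/21)·(34/47) = -884/987
ω_p = 13/47 − 884/987 = -13/21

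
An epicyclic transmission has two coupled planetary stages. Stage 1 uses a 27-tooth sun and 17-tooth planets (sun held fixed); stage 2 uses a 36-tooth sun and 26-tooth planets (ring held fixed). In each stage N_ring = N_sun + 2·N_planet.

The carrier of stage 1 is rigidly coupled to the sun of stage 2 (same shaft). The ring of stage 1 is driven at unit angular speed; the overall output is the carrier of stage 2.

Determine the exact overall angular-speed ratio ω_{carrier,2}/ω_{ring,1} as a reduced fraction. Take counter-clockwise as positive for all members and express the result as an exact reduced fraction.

Stage 1: N_ring = 27 + 2·17 = 61
Stage 1: 27(ω_s−ω_c) = −61(ω_r−ω_c),  ω_s=0, ω_r=1
Stage 1: 27(0−ω_c) = −61(1−ω_c)  ⇒  88ω_c = 61  ⇒  ω_c = 61/88
  ⇒ ω_c¹/ω_r¹ = 61/88
Stage 2: N_ring = 36 + 2·26 = 88
Stage 2: 36(ω_s−ω_c) = −88(ω_r−ω_c),  ω_r=0, ω_s=1
Stage 2: 36(1−ω_c) = −88(0−ω_c)  ⇒  124ω_c = 36  ⇒  ω_c = 9/31
  ⇒ ω_c²/ω_s² = 9/31
Coupling ω_s² = ω_c¹ ⇒ overall = 61/88 × 9/31 = 549/2728

549/2728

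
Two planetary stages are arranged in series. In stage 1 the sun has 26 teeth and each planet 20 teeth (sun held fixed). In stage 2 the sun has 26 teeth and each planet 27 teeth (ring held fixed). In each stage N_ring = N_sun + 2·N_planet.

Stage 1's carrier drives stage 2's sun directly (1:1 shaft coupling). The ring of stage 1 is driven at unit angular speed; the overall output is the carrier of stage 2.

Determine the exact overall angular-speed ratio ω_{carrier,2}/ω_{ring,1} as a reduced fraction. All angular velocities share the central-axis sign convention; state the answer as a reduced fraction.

Stage 1: N_ring = 26 + 2·20 = 66
Stage 1: 26(ω_s−ω_c) = −66(ω_r−ω_c),  ω_s=0, ω_r=1
Stage 1: 26(0−ω_c) = −66(1−ω_c)  ⇒  92ω_c = 66  ⇒  ω_c = 33/46
  ⇒ ω_c¹/ω_r¹ = 33/46
Stage 2: N_ring = 26 + 2·27 = 80
Stage 2: 26(ω_s−ω_c) = −80(ω_r−ω_c),  ω_r=0, ω_s=1
Stage 2: 26(1−ω_c) = −80(0−ω_c)  ⇒  106ω_c = 26  ⇒  ω_c = 13/53
  ⇒ ω_c²/ω_s² = 13/53
Coupling ω_s² = ω_c¹ ⇒ overall = 33/46 × 13/53 = 429/2438

429/2438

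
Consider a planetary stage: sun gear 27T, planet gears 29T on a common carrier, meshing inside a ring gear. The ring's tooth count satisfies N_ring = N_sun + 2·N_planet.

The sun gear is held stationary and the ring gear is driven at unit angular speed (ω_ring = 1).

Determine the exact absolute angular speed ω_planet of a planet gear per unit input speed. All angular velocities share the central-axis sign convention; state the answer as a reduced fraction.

85/58

N_ring = 27 + 2·29 = 85
27(ω_s−ω_c) = −85(ω_r−ω_c),  ω_s=0, ω_r=1
27(0−ω_c) = −85(1−ω_c)  ⇒  112ω_c = 85  ⇒  ω_c = 85/112
sun–planet: 27·(0−85/112) = −29·(ω_p−ω_c)  ⇒  ω_p−ω_c = −(27/29)·(-85/112) = 2295/3248
ω_p = 85/112 + 2295/3248 = 85/58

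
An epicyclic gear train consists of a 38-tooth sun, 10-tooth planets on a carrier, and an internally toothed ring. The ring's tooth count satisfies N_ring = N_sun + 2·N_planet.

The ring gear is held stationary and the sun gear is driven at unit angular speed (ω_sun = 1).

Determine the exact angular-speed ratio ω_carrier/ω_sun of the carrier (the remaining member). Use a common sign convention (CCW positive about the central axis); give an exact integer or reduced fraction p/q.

19/48

N_ring = 38 + 2·10 = 58
38(ω_s−ω_c) = −58(ω_r−ω_c),  ω_r=0, ω_s=1
38(1−ω_c) = −58(0−ω_c)  ⇒  96ω_c = 38  ⇒  ω_c = 19/48
ω_c/ω_s = 19/48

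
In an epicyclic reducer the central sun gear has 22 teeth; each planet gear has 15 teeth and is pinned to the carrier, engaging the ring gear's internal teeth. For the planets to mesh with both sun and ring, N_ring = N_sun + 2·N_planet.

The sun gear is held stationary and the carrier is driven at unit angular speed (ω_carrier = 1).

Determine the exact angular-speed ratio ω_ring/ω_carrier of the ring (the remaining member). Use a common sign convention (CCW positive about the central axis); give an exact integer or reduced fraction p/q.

37/26

N_ring = 22 + 2·15 = 52
22(ω_s−ω_c) = −52(ω_r−ω_c),  ω_s=0, ω_c=1
ω_r = 1 − (22/52)(0−1) = 37/26
ω_r/ω_c = 37/26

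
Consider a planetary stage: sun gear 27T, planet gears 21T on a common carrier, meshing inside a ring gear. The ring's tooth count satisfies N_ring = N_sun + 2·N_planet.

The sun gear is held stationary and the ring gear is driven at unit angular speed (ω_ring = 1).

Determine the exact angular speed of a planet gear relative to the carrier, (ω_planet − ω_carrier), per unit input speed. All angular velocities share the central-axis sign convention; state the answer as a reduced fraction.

207/224

N_ring = 27 + 2·21 = 69
27(ω_s−ω_c) = −69(ω_r−ω_c),  ω_s=0, ω_r=1
27(0−ω_c) = −69(1−ω_c)  ⇒  96ω_c = 69  ⇒  ω_c = 23/32
sun–planet: 27·(0−23/32) = −21·(ω_p−ω_c)  ⇒  ω_p−ω_c = −(27/21)·(-23/32) = 207/224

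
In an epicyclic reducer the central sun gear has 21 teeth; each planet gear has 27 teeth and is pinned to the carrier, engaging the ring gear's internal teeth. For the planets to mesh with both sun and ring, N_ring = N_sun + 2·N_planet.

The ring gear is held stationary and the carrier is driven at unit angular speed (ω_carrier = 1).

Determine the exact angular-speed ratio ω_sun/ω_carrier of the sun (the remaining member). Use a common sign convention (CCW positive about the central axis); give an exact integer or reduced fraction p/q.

N_ring = 21 + 2·27 = 75
21(ω_s−ω_c) = −75(ω_r−ω_c),  ω_r=0, ω_c=1
ω_s = 1 − (75/21)(0−1) = 32/7
ω_s/ω_c = 32/7

32/7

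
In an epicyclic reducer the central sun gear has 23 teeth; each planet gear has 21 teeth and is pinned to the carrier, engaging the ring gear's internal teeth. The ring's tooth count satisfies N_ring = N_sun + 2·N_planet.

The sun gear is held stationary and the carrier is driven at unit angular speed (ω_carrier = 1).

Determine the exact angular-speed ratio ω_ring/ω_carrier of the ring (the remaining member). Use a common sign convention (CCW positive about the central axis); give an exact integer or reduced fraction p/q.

88/65

N_ring = 23 + 2·21 = 65
23(ω_s−ω_c) = −65(ω_r−ω_c),  ω_s=0, ω_c=1
ω_r = 1 − (23/65)(0−1) = 88/65
ω_r/ω_c = 88/65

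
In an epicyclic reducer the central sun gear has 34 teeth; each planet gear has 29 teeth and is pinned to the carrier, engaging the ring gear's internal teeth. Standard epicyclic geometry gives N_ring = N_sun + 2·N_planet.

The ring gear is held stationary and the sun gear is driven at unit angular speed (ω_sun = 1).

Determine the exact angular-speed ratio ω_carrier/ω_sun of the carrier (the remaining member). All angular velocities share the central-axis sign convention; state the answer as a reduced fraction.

17/63

N_ring = 34 + 2·29 = 92
34(ω_s−ω_c) = −92(ω_r−ω_c),  ω_r=0, ω_s=1
34(1−ω_c) = −92(0−ω_c)  ⇒  126ω_c = 34  ⇒  ω_c = 17/63
ω_c/ω_s = 17/63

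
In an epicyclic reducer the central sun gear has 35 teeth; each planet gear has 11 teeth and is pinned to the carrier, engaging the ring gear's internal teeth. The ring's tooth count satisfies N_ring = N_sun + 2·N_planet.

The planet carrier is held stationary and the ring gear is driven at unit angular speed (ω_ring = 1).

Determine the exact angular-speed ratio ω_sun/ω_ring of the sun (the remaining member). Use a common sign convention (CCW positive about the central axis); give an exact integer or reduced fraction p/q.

-57/35

N_ring = 35 + 2·11 = 57
35(ω_s−ω_c) = −57(ω_r−ω_c),  ω_c=0, ω_r=1
ω_s = 0 − (57/35)(1−0) = -57/35
ω_s/ω_r = -57/35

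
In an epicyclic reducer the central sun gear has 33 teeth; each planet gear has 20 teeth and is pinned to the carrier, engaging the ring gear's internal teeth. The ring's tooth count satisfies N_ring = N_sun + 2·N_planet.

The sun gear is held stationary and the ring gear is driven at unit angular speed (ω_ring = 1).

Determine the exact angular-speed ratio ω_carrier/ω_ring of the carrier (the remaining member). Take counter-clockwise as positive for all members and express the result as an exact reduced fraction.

N_ring = 33 + 2·20 = 73
33(ω_s−ω_c) = −73(ω_r−ω_c),  ω_s=0, ω_r=1
33(0−ω_c) = −73(1−ω_c)  ⇒  106ω_c = 73  ⇒  ω_c = 73/106
ω_c/ω_r = 73/106

73/106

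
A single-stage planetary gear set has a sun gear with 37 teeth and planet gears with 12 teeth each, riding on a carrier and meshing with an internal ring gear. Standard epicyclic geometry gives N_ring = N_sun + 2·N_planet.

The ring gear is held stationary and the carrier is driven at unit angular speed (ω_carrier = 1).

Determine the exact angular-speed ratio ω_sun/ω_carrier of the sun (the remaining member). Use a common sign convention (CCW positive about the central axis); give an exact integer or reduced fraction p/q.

98/37

N_ring = 37 + 2·12 = 61
37(ω_s−ω_c) = −61(ω_r−ω_c),  ω_r=0, ω_c=1
ω_s = 1 − (61/37)(0−1) = 98/37
ω_s/ω_c = 98/37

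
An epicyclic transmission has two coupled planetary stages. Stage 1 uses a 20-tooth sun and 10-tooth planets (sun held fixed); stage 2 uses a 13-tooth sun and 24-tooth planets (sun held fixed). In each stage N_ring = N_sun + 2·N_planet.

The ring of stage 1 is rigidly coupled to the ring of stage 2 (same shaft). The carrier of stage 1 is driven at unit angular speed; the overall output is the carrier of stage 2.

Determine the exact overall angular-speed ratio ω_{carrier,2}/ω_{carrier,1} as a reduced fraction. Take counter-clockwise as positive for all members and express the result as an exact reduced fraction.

Stage 1: N_ring = 20 + 2·10 = 40
Stage 1: 20(ω_s−ω_c) = −40(ω_r−ω_c),  ω_s=0, ω_c=1
Stage 1: ω_r = 1 − (20/40)(0−1) = 3/2
  ⇒ ω_r¹/ω_c¹ = 3/2
Stage 2: N_ring = 13 + 2·24 = 61
Stage 2: 13(ω_s−ω_c) = −61(ω_r−ω_c),  ω_s=0, ω_r=1
Stage 2: 13(0−ω_c) = −61(1−ω_c)  ⇒  74ω_c = 61  ⇒  ω_c = 61/74
  ⇒ ω_c²/ω_r² = 61/74
Coupling ω_r² = ω_r¹ ⇒ overall = 3/2 × 61/74 = 183/148

183/148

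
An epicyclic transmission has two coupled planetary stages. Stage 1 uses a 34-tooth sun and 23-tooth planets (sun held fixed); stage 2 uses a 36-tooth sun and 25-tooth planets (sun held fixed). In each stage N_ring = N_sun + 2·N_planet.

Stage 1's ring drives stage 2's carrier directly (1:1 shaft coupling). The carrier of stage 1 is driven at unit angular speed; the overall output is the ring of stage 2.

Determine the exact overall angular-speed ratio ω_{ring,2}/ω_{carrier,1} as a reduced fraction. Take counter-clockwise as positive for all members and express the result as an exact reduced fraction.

3477/1720

Stage 1: N_ring = 34 + 2·23 = 80
Stage 1: 34(ω_s−ω_c) = −80(ω_r−ω_c),  ω_s=0, ω_c=1
Stage 1: ω_r = 1 − (34/80)(0−1) = 57/40
  ⇒ ω_r¹/ω_c¹ = 57/40
Stage 2: N_ring = 36 + 2·25 = 86
Stage 2: 36(ω_s−ω_c) = −86(ω_r−ω_c),  ω_s=0, ω_c=1
Stage 2: ω_r = 1 − (36/86)(0−1) = 61/43
  ⇒ ω_r²/ω_c² = 61/43
Coupling ω_c² = ω_r¹ ⇒ overall = 57/40 × 61/43 = 3477/1720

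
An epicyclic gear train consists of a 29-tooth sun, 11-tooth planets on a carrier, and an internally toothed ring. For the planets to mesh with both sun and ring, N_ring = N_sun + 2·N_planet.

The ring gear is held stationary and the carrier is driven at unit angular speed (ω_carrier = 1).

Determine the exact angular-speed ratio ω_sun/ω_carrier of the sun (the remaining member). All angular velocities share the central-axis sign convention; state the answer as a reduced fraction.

N_ring = 29 + 2·11 = 51
29(ω_s−ω_c) = −51(ω_r−ω_c),  ω_r=0, ω_c=1
ω_s = 1 − (51/29)(0−1) = 80/29
ω_s/ω_c = 80/29

80/29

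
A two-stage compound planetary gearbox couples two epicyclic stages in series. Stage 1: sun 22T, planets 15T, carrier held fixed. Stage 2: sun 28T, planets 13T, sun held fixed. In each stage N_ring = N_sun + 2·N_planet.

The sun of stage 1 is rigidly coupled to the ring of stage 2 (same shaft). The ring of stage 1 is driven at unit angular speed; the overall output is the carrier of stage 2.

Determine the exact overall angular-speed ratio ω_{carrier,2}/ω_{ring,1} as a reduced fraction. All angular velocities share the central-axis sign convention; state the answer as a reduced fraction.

-702/451

Stage 1: N_ring = 22 + 2·15 = 52
Stage 1: 22(ω_s−ω_c) = −52(ω_r−ω_c),  ω_c=0, ω_r=1
Stage 1: ω_s = 0 − (52/22)(1−0) = -26/11
  ⇒ ω_s¹/ω_r¹ = -26/11
Stage 2: N_ring = 28 + 2·13 = 54
Stage 2: 28(ω_s−ω_c) = −54(ω_r−ω_c),  ω_s=0, ω_r=1
Stage 2: 28(0−ω_c) = −54(1−ω_c)  ⇒  82ω_c = 54  ⇒  ω_c = 27/41
  ⇒ ω_c²/ω_r² = 27/41
Coupling ω_r² = ω_s¹ ⇒ overall = -26/11 × 27/41 = -702/451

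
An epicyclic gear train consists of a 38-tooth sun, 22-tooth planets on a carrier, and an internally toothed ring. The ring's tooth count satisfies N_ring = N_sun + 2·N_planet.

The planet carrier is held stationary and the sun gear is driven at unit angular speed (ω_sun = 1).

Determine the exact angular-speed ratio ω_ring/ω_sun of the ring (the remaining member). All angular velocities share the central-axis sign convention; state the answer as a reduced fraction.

N_ring = 38 + 2·22 = 82
38(ω_s−ω_c) = −82(ω_r−ω_c),  ω_c=0, ω_s=1
ω_r = 0 − (38/82)(1−0) = -19/41
ω_r/ω_s = -19/41

-19/41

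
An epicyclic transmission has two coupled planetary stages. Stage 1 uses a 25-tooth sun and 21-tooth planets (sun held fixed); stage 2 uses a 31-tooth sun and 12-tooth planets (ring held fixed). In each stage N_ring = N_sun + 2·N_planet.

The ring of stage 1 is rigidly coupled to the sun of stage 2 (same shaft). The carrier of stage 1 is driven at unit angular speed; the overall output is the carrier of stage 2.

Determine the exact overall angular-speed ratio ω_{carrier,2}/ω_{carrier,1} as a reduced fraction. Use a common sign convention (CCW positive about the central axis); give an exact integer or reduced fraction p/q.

Stage 1: N_ring = 25 + 2·21 = 67
Stage 1: 25(ω_s−ω_c) = −67(ω_r−ω_c),  ω_s=0, ω_c=1
Stage 1: ω_r = 1 − (25/67)(0−1) = 92/67
  ⇒ ω_r¹/ω_c¹ = 92/67
Stage 2: N_ring = 31 + 2·12 = 55
Stage 2: 31(ω_s−ω_c) = −55(ω_r−ω_c),  ω_r=0, ω_s=1
Stage 2: 31(1−ω_c) = −55(0−ω_c)  ⇒  86ω_c = 31  ⇒  ω_c = 31/86
  ⇒ ω_c²/ω_s² = 31/86
Coupling ω_s² = ω_r¹ ⇒ overall = 92/67 × 31/86 = 1426/2881

1426/2881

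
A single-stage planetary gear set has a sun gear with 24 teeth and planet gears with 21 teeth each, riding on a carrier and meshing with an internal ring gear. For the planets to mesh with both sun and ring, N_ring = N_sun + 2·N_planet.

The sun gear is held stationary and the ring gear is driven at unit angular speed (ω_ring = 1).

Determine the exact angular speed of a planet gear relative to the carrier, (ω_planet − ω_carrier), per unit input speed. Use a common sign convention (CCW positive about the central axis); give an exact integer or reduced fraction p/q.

N_ring = 24 + 2·21 = 66
24(ω_s−ω_c) = −66(ω_r−ω_c),  ω_s=0, ω_r=1
24(0−ω_c) = −66(1−ω_c)  ⇒  90ω_c = 66  ⇒  ω_c = 11/15
sun–planet: 24·(0−11/15) = −21·(ω_p−ω_c)  ⇒  ω_p−ω_c = −(24/21)·(-11/15) = 88/105

88/105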